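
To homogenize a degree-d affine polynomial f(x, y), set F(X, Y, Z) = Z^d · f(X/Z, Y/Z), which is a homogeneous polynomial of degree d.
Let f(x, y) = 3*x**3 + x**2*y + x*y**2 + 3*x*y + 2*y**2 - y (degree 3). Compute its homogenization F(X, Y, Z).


F(X, Y, Z) = 3*X**3 + X**2*Y + X*Y**2 + 3*X*Y*Z + 2*Y**2*Z - Y*Z**2

deg(f) = 3.
Substitute x = X/Z, y = Y/Z into f, then multiply by Z^3.
  monomial 3·x^3·y^0 ↦ 3·X^3·Y^0·Z^0.
  monomial 1·x^2·y^1 ↦ 1·X^2·Y^1·Z^0.
  monomial 1·x^1·y^2 ↦ 1·X^1·Y^2·Z^0.
  monomial 3·x^1·y^1 ↦ 3·X^1·Y^1·Z^1.
  monomial 2·x^0·y^2 ↦ 2·X^0·Y^2·Z^1.
  monomial -1·x^0·y^1 ↦ -1·X^0·Y^1·Z^2.
Collecting: F(X, Y, Z) = 3*X**3 + X**2*Y + X*Y**2 + 3*X*Y*Z + 2*Y**2*Z - Y*Z**2.


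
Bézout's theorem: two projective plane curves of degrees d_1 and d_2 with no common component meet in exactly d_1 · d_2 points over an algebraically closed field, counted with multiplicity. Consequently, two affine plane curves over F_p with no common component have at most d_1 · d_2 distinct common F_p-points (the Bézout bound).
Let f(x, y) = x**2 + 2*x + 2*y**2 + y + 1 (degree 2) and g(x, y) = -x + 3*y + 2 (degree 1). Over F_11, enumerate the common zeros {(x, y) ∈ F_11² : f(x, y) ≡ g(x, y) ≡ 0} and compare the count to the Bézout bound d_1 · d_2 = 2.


Common zeros: {(0, 3)}; count = 1; Bézout bound = 2.

deg(f) = 2, deg(g) = 1, so Bézout bound = 2.
Scan x ∈ F_11. For each x, list the y ∈ F_11 with f(x, y) ≡ 0 and those with g(x, y) ≡ 0 (mod 11); the common zeros in that column are the intersection.
  x = 0: f ≡ 0 at y ∈ {2, 3}; g ≡ 0 at y ∈ {3}; common: {3}.
  x = 1: f ≡ 0 at y ∈ ∅; g ≡ 0 at y ∈ {7}; common: ∅.
  x = 2: f ≡ 0 at y ∈ ∅; g ≡ 0 at y ∈ {0}; common: ∅.
  x = 3: f ≡ 0 at y ∈ {7, 9}; g ≡ 0 at y ∈ {4}; common: ∅.
  x = 4: f ≡ 0 at y ∈ ∅; g ≡ 0 at y ∈ {8}; common: ∅.
  x = 5: f ≡ 0 at y ∈ ∅; g ≡ 0 at y ∈ {1}; common: ∅.
  x = 6: f ≡ 0 at y ∈ {7, 9}; g ≡ 0 at y ∈ {5}; common: ∅.
  x = 7: f ≡ 0 at y ∈ ∅; g ≡ 0 at y ∈ {9}; common: ∅.
  x = 8: f ≡ 0 at y ∈ ∅; g ≡ 0 at y ∈ {2}; common: ∅.
  x = 9: f ≡ 0 at y ∈ {2, 3}; g ≡ 0 at y ∈ {6}; common: ∅.
  x = 10: f ≡ 0 at y ∈ {0, 5}; g ≡ 0 at y ∈ {10}; common: ∅.
Collecting: common zeros = {(0, 3)}, so the count is 1.
Comparison with the Bézout bound: 1 ≤ 2 = deg(f)·deg(g), as expected for curves with no common component (the affine F_11-count falls short of the bound because intersections may lie at infinity, over extension fields, or carry multiplicity).


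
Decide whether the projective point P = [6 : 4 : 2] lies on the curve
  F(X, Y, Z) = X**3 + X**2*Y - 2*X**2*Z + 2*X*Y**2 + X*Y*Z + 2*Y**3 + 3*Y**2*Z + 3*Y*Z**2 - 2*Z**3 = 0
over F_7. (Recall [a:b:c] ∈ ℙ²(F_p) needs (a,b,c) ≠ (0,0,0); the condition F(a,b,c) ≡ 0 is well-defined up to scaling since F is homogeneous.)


F(6,4,2) ≡ 5 (mod 7); P is NOT on the curve.

Evaluate F(6, 4, 2) term-by-term (mod 7).
  X**3 ↦ 1·216·1·1 = 216
  X**2*Y ↦ 1·36·4·1 = 144
  -2*X**2*Z ↦ -2·36·1·2 = -144
  2*X*Y**2 ↦ 2·6·16·1 = 192
  X*Y*Z ↦ 1·6·4·2 = 48
  2*Y**3 ↦ 2·1·64·1 = 128
  3*Y**2*Z ↦ 3·1·16·2 = 96
  3*Y*Z**2 ↦ 3·1·4·4 = 48
  -2*Z**3 ↦ -2·1·1·8 = -16
Sum: F(6, 4, 2) = (216) + (144) + (-144) + (192) + (48) + (128) + (96) + (48) + (-16) = 712.
Reducing mod 7: 712 ≡ 5 (mod 7).
Since F(a, b, c) ≡ 5 ≠ 0 (mod 7), P does NOT lie on the curve.


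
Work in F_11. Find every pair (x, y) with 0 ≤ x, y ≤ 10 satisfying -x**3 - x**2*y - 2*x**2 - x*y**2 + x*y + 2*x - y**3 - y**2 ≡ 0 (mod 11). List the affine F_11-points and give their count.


Affine F_11-points: {(0, 0), (0, 10), (1, 5), (2, 4), (4, 0), (5, 0), (5, 8), (6, 4), (6, 5), (6, 6), (8, 4), (8, 5), (9, 6), (10, 6), (10, 10)}; count = 15.

For each of the 121 pairs (x, y) ∈ F_11², evaluate f(x, y) mod 11. Record the zeros.
  x = 0: [0↦0, 1↦9, 2↦10, 3↦8, 4↦8, 5↦4, 6↦1, 7↦4, 8↦7, 9↦4, 10↦0]  zeros at y ∈ {0, 10}
  x = 1: [0↦10, 1↦7, 2↦5, 3↦9, 4↦2, 5↦0, 6↦8, 7↦9, 8↦8, 9↦10, 10↦9]  zeros at y ∈ {5}
  x = 2: [0↦10, 1↦4, 2↦8, 3↦5, 4↦0, 5↦9, 6↦4, 7↦1, 8↦5, 9↦10, 10↦10]  zeros at y ∈ {4}
  x = 3: [0↦5, 1↦5, 2↦2, 3↦1, 4↦7, 5↦3, 6↦5, 7↦7, 8↦3, 9↦9, 10↦8]  zeros at y ∈ ∅
  x = 4: [0↦0, 1↦4, 2↦3, 3↦2, 4↦6, 5↦9, 6↦5, 7↦10, 8↦7, 9↦1, 10↦8]  zeros at y ∈ {0}
  x = 5: [0↦0, 1↦6, 2↦5, 3↦2, 4↦2, 5↦10, 6↦9, 7↦4, 8↦0, 9↦2, 10↦4]  zeros at y ∈ {0, 8}
  x = 6: [0↦10, 1↦5, 2↦2, 3↦6, 4↦0, 5↦0, 6↦0, 7↦5, 8↦9, 9↦6, 10↦1]  zeros at y ∈ {4, 5, 6}
  x = 7: [0↦2, 1↦6, 2↦10, 3↦8, 4↦5, 5↦6, 6↦5, 7↦7, 8↦6, 9↦7, 10↦4]  zeros at y ∈ ∅
  x = 8: [0↦3, 1↦3, 2↦1, 3↦2, 4↦0, 5↦0, 6↦7, 7↦4, 8↦7, 9↦10, 10↦7]  zeros at y ∈ {4, 5}
  x = 9: [0↦7, 1↦1, 2↦2, 3↦4, 4↦1, 5↦9, 6↦0, 7↦1, 8↦6, 9↦9, 10↦4]  zeros at y ∈ {6}
  x = 10: [0↦8, 1↦5, 2↦7, 3↦8, 4↦2, 5↦5, 6↦0, 7↦3, 8↦8, 9↦9, 10↦0]  zeros at y ∈ {6, 10}
Collecting zeros: affine points = {(0, 0), (0, 10), (1, 5), (2, 4), (4, 0), (5, 0), (5, 8), (6, 4), (6, 5), (6, 6), (8, 4), (8, 5), (9, 6), (10, 6), (10, 10)}.
Total count |C(F_11)_aff| = 15.


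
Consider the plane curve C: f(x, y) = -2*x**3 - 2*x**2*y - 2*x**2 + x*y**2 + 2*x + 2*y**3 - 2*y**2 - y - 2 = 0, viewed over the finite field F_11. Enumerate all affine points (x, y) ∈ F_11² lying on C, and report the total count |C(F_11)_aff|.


Affine F_11-points: {(0, 6), (1, 6), (2, 0), (3, 4), (3, 6), (4, 0), (4, 10), (6, 1), (6, 4), (7, 8), (8, 4), (9, 7)}; count = 12.

For each of the 121 pairs (x, y) ∈ F_11², evaluate f(x, y) mod 11. Record the zeros.
  x = 0: [0↦9, 1↦8, 2↦4, 3↦9, 4↦2, 5↦6, 6↦0, 7↦7, 8↦6, 9↦9, 10↦6]  zeros at y ∈ {6}
  x = 1: [0↦7, 1↦5, 2↦2, 3↦10, 4↦8, 5↦8, 6↦0, 7↦7, 8↦8, 9↦4, 10↦7]  zeros at y ∈ {6}
  x = 2: [0↦0, 1↦4, 2↦9, 3↦5, 4↦4, 5↦7, 6↦4, 7↦7, 8↦6, 9↦2, 10↦7]  zeros at y ∈ {0}
  x = 3: [0↦9, 1↦4, 2↦2, 3↦4, 4↦0, 5↦2, 6↦0, 7↦6, 8↦10, 9↦2, 10↦5]  zeros at y ∈ {4, 6}
  x = 4: [0↦0, 1↦4, 2↦2, 3↦6, 4↦6, 5↦3, 6↦9, 7↦3, 8↦8, 9↦3, 10↦0]  zeros at y ∈ {0, 10}
  x = 5: [0↦5, 1↦3, 2↦8, 3↦10, 4↦10, 5↦9, 6↦8, 7↦8, 8↦10, 9↦4, 10↦2]  zeros at y ∈ ∅
  x = 6: [0↦1, 1↦0, 2↦8, 3↦4, 4↦0, 5↦8, 6↦7, 7↦9, 8↦4, 9↦4, 10↦10]  zeros at y ∈ {1, 4}
  x = 7: [0↦9, 1↦5, 2↦1, 3↦9, 4↦8, 5↦10, 6↦5, 7↦5, 8↦0, 9↦2, 10↦1]  zeros at y ∈ {8}
  x = 8: [0↦6, 1↦6, 2↦8, 3↦2, 4↦0, 5↦3, 6↦1, 7↦6, 8↦8, 9↦8, 10↦7]  zeros at y ∈ {4}
  x = 9: [0↦2, 1↦2, 2↦6, 3↦4, 4↦8, 5↦8, 6↦5, 7↦0, 8↦5, 9↦10, 10↦5]  zeros at y ∈ {7}
  x = 10: [0↦7, 1↦3, 2↦5, 3↦3, 4↦9, 5↦2, 6↦5, 7↦8, 8↦1, 9↦7, 10↦5]  zeros at y ∈ ∅
Collecting zeros: affine points = {(0, 6), (1, 6), (2, 0), (3, 4), (3, 6), (4, 0), (4, 10), (6, 1), (6, 4), (7, 8), (8, 4), (9, 7)}.
Total count |C(F_11)_aff| = 12.


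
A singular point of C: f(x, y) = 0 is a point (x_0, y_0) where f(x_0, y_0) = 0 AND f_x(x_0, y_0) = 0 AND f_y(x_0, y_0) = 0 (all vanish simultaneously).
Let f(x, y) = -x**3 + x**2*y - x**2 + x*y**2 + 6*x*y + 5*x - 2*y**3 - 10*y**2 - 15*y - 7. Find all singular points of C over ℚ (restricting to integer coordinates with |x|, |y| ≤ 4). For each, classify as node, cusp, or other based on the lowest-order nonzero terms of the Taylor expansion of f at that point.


Singular points: {(-1, -2)}; classification: cusp.

Compute partial derivatives:
  f_x = -3*x**2 + 2*x*y - 2*x + y**2 + 6*y + 5.
  f_y = x**2 + 2*x*y + 6*x - 6*y**2 - 20*y - 15.
Scan x_0 ∈ {−4, ..., 4}. For each x_0, f_y(x_0, y) is a polynomial in y; find its integer roots y ∈ {−4, ..., 4}, then test f_x and f at those candidates.
  x = -4: f_y(-4, y) = -6*y**2 - 28*y - 23; no integer root y with |y| ≤ 4.
  x = -3: f_y(-3, y) = -6*y**2 - 26*y - 24; vanishes at y ∈ {-3}. (-3, -3): f_x = -7 ≠ 0.
  x = -2: f_y(-2, y) = -6*y**2 - 24*y - 23; no integer root y with |y| ≤ 4.
  x = -1: f_y(-1, y) = -6*y**2 - 22*y - 20; vanishes at y ∈ {-2}. (-1, -2): f_x = 0, f = 0 — SINGULAR.
  x = 0: f_y(0, y) = -6*y**2 - 20*y - 15; no integer root y with |y| ≤ 4.
  x = 1: f_y(1, y) = -6*y**2 - 18*y - 8; no integer root y with |y| ≤ 4.
  x = 2: f_y(2, y) = -6*y**2 - 16*y + 1; no integer root y with |y| ≤ 4.
  x = 3: f_y(3, y) = -6*y**2 - 14*y + 12; vanishes at y ∈ {-3}. (3, -3): f_x = -55 ≠ 0.
  x = 4: f_y(4, y) = -6*y**2 - 12*y + 25; no integer root y with |y| ≤ 4.
Only singular point on the grid: (-1, -2).
Classify: substitute x = -1 + u, y = -2 + v and expand: f = -u**3 + u**2*v + u*v**2 - 2*v**3 + v**2.
No constant or linear terms (consistent with a singular point). Quadratic part: v**2. Cubic part: -u**3 + u**2*v + u*v**2 - 2*v**3.
The quadratic part v**2 is a perfect square, so there is a single (double) tangent line v = 0, i.e. y = -2. Restricting the cubic part to that line (v = 0) leaves -u**3 ≠ 0, so f is not divisible by v and the branch is v² ≈ u**3 to lowest order — this is a cusp.
Classification: cusp.


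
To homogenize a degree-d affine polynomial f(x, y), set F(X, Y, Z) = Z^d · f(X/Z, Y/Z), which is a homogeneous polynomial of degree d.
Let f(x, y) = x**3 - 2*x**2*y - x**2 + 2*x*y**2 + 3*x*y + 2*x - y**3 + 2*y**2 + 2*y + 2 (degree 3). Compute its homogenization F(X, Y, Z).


F(X, Y, Z) = X**3 - 2*X**2*Y - X**2*Z + 2*X*Y**2 + 3*X*Y*Z + 2*X*Z**2 - Y**3 + 2*Y**2*Z + 2*Y*Z**2 + 2*Z**3

deg(f) = 3.
Substitute x = X/Z, y = Y/Z into f, then multiply by Z^3.
  monomial 1·x^3·y^0 ↦ 1·X^3·Y^0·Z^0.
  monomial -2·x^2·y^1 ↦ -2·X^2·Y^1·Z^0.
  monomial -1·x^2·y^0 ↦ -1·X^2·Y^0·Z^1.
  monomial 2·x^1·y^2 ↦ 2·X^1·Y^2·Z^0.
  monomial 3·x^1·y^1 ↦ 3·X^1·Y^1·Z^1.
  monomial 2·x^1·y^0 ↦ 2·X^1·Y^0·Z^2.
  monomial -1·x^0·y^3 ↦ -1·X^0·Y^3·Z^0.
  monomial 2·x^0·y^2 ↦ 2·X^0·Y^2·Z^1.
  monomial 2·x^0·y^1 ↦ 2·X^0·Y^1·Z^2.
  monomial 2·x^0·y^0 ↦ 2·X^0·Y^0·Z^3.
Collecting: F(X, Y, Z) = X**3 - 2*X**2*Y - X**2*Z + 2*X*Y**2 + 3*X*Y*Z + 2*X*Z**2 - Y**3 + 2*Y**2*Z + 2*Y*Z**2 + 2*Z**3.


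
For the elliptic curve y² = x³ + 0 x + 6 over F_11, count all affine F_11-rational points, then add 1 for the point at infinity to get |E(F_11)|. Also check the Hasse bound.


Affine points = {(2, 5), (2, 6), (3, 0), (4, 2), (4, 9), (8, 1), (8, 10), (9, 3), (9, 8), (10, 4), (10, 7)}; affine count = 11; |E(F_11)| = 12.

Discriminant check: Δ ∝ 4a³ + 27b² = 4·0³ + 27·6² = 4·0 + 27·36 ≡ 4 (mod 11). Nonzero ⇒ E is nonsingular.
For each x ∈ F_11, compute rhs = x³ + 0·x + 6 mod 11, then count y ∈ F_11 with y² ≡ rhs.
  x = 0: rhs = 6, matching y values: none (0 points).
  x = 1: rhs = 7, matching y values: none (0 points).
  x = 2: rhs = 3, matching y values: 5, 6 (2 points).
  x = 3: rhs = 0, matching y values: 0 (1 points).
  x = 4: rhs = 4, matching y values: 2, 9 (2 points).
  x = 5: rhs = 10, matching y values: none (0 points).
  x = 6: rhs = 2, matching y values: none (0 points).
  x = 7: rhs = 8, matching y values: none (0 points).
  x = 8: rhs = 1, matching y values: 1, 10 (2 points).
  x = 9: rhs = 9, matching y values: 3, 8 (2 points).
  x = 10: rhs = 5, matching y values: 4, 7 (2 points).
Total affine count: 11.
Full point count |E(F_11)| = 11 + 1 = 12.
Hasse bound: |12 − (11+1)| = |0| = 0 ≤ 2√11 ≈ 6.6332 ✓.


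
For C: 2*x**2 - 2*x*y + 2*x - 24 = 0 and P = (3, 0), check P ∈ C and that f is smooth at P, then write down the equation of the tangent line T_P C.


Tangent line at P: 14*x - 6*y - 42 = 0.

Step 1: f(3, 0) = 0, so P lies on C.
Step 2: partial derivatives
  f_x(x, y) = 4*x - 2*y + 2, f_y(x, y) = -2*x.
  f_x(P) = 14, f_y(P) = -6 (gradient nonzero, so P is smooth).
Step 3: tangent line at P: 14·(x − 3) + -6·(y − 0) = 0.
Expanding: 14*x - 6*y - 42 = 0.


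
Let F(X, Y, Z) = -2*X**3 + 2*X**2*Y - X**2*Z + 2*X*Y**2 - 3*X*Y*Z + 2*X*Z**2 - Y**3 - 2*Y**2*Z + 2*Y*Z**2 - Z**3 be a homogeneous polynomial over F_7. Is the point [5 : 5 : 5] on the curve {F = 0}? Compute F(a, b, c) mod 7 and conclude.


F(5,5,5) ≡ 2 (mod 7); P is NOT on the curve.

Evaluate F(5, 5, 5) term-by-term (mod 7).
  -2*X**3 ↦ -2·125·1·1 = -250
  2*X**2*Y ↦ 2·25·5·1 = 250
  -X**2*Z ↦ -1·25·1·5 = -125
  2*X*Y**2 ↦ 2·5·25·1 = 250
  -3*X*Y*Z ↦ -3·5·5·5 = -375
  2*X*Z**2 ↦ 2·5·1·25 = 250
  -Y**3 ↦ -1·1·125·1 = -125
  -2*Y**2*Z ↦ -2·1·25·5 = -250
  2*Y*Z**2 ↦ 2·1·5·25 = 250
  -Z**3 ↦ -1·1·1·125 = -125
Sum: F(5, 5, 5) = (-250) + (250) + (-125) + (250) + (-375) + (250) + (-125) + (-250) + (250) + (-125) = -250.
Reducing mod 7: -250 ≡ 2 (mod 7).
Since F(a, b, c) ≡ 2 ≠ 0 (mod 7), P does NOT lie on the curve.


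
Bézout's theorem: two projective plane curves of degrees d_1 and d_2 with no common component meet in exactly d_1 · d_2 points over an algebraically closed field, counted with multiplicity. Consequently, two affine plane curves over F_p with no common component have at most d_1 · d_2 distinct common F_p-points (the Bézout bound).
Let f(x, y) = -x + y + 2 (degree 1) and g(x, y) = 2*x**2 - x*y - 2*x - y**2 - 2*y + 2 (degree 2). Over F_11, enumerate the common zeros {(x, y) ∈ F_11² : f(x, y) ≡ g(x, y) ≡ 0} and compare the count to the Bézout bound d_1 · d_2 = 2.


Common zeros: {(10, 8)}; count = 1; Bézout bound = 2.

deg(f) = 1, deg(g) = 2, so Bézout bound = 2.
Scan x ∈ F_11. For each x, list the y ∈ F_11 with f(x, y) ≡ 0 and those with g(x, y) ≡ 0 (mod 11); the common zeros in that column are the intersection.
  x = 0: f ≡ 0 at y ∈ {9}; g ≡ 0 at y ∈ {4, 5}; common: ∅.
  x = 1: f ≡ 0 at y ∈ {10}; g ≡ 0 at y ∈ ∅; common: ∅.
  x = 2: f ≡ 0 at y ∈ {0}; g ≡ 0 at y ∈ ∅; common: ∅.
  x = 3: f ≡ 0 at y ∈ {1}; g ≡ 0 at y ∈ {2, 4}; common: ∅.
  x = 4: f ≡ 0 at y ∈ {2}; g ≡ 0 at y ∈ ∅; common: ∅.
  x = 5: f ≡ 0 at y ∈ {3}; g ≡ 0 at y ∈ ∅; common: ∅.
  x = 6: f ≡ 0 at y ∈ {4}; g ≡ 0 at y ∈ {6, 8}; common: ∅.
  x = 7: f ≡ 0 at y ∈ {5}; g ≡ 0 at y ∈ ∅; common: ∅.
  x = 8: f ≡ 0 at y ∈ {6}; g ≡ 0 at y ∈ ∅; common: ∅.
  x = 9: f ≡ 0 at y ∈ {7}; g ≡ 0 at y ∈ {5, 6}; common: ∅.
  x = 10: f ≡ 0 at y ∈ {8}; g ≡ 0 at y ∈ {2, 8}; common: {8}.
Collecting: common zeros = {(10, 8)}, so the count is 1.
Comparison with the Bézout bound: 1 ≤ 2 = deg(f)·deg(g), as expected for curves with no common component (the affine F_11-count falls short of the bound because intersections may lie at infinity, over extension fields, or carry multiplicity).


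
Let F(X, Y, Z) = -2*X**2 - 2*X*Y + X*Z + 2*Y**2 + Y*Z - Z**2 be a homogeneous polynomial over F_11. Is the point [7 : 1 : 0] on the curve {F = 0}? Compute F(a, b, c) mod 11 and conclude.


F(7,1,0) ≡ 0 (mod 11); P is on the curve.

Evaluate F(7, 1, 0) term-by-term (mod 11).
  -2*X**2 ↦ -2·49·1·1 = -98
  -2*X*Y ↦ -2·7·1·1 = -14
  X*Z ↦ 1·7·1·0 = 0
  2*Y**2 ↦ 2·1·1·1 = 2
  Y*Z ↦ 1·1·1·0 = 0
  -Z**2 ↦ -1·1·1·0 = 0
Sum: F(7, 1, 0) = (-98) + (-14) + (0) + (2) + (0) + (0) = -110.
Reducing mod 11: -110 ≡ 0 (mod 11).
Since F(a, b, c) ≡ 0 (mod 11), P lies on the curve.


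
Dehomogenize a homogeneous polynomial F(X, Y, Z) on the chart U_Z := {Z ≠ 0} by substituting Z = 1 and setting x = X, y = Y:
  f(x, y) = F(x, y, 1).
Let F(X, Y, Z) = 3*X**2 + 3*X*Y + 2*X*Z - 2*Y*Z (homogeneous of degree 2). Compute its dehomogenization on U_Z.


f(x, y) = 3*x**2 + 3*x*y + 2*x - 2*y

On U_Z we set Z = 1. Each monomial c·X^i·Y^j·Z^k in F becomes c·x^i·y^j·1^k = c·x^i·y^j.
Substituting Z = 1: F(X, Y, 1) = 3*x**2 + 3*x*y + 2*x - 2*y.
Note: deg(f) ≤ deg(F) = 2; strict inequality happens when F is divisible by Z (lost terms).


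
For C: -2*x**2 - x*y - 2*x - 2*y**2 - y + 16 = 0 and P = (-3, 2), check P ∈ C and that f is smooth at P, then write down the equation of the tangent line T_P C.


Tangent line at P: 8*x - 6*y + 36 = 0.

Step 1: f(-3, 2) = 0, so P lies on C.
Step 2: partial derivatives
  f_x(x, y) = -4*x - y - 2, f_y(x, y) = -x - 4*y - 1.
  f_x(P) = 8, f_y(P) = -6 (gradient nonzero, so P is smooth).
Step 3: tangent line at P: 8·(x − -3) + -6·(y − 2) = 0.
Expanding: 8*x - 6*y + 36 = 0.


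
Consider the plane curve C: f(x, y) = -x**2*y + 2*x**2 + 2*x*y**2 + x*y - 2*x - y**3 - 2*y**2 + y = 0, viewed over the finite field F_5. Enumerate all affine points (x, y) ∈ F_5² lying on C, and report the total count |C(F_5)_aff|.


Affine F_5-points: {(0, 0), (1, 0), (1, 1), (1, 4), (3, 1), (3, 2)}; count = 6.

For each of the 25 pairs (x, y) ∈ F_5², evaluate f(x, y) mod 5. Record the zeros.
  x = 0: [0↦0, 1↦3, 2↦1, 3↦3, 4↦3]  zeros at y ∈ {0}
  x = 1: [0↦0, 1↦0, 2↦4, 3↦1, 4↦0]  zeros at y ∈ {0, 1, 4}
  x = 2: [0↦4, 1↦4, 2↦2, 3↦2, 4↦3]  zeros at y ∈ ∅
  x = 3: [0↦2, 1↦0, 2↦0, 3↦1, 4↦2]  zeros at y ∈ {1, 2}
  x = 4: [0↦4, 1↦3, 2↦3, 3↦3, 4↦2]  zeros at y ∈ ∅
Collecting zeros: affine points = {(0, 0), (1, 0), (1, 1), (1, 4), (3, 1), (3, 2)}.
Total count |C(F_5)_aff| = 6.


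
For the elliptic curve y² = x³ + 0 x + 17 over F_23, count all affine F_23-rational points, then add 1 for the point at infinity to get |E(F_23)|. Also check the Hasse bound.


Affine points = {(1, 8), (1, 15), (2, 5), (2, 18), (4, 9), (4, 14), (5, 2), (5, 21), (6, 7), (6, 16), (8, 0), (13, 11), (13, 12), (14, 1), (14, 22), (17, 10), (17, 13), (20, 6), (20, 17), (21, 3), (21, 20), (22, 4), (22, 19)}; affine count = 23; |E(F_23)| = 24.

Discriminant check: Δ ∝ 4a³ + 27b² = 4·0³ + 27·17² = 4·0 + 27·289 ≡ 6 (mod 23). Nonzero ⇒ E is nonsingular.
For each x ∈ F_23, compute rhs = x³ + 0·x + 17 mod 23, then count y ∈ F_23 with y² ≡ rhs.
  x = 0: rhs = 17, matching y values: none (0 points).
  x = 1: rhs = 18, matching y values: 8, 15 (2 points).
  x = 2: rhs = 2, matching y values: 5, 18 (2 points).
  x = 3: rhs = 21, matching y values: none (0 points).
  x = 4: rhs = 12, matching y values: 9, 14 (2 points).
  x = 5: rhs = 4, matching y values: 2, 21 (2 points).
  x = 6: rhs = 3, matching y values: 7, 16 (2 points).
  x = 7: rhs = 15, matching y values: none (0 points).
  x = 8: rhs = 0, matching y values: 0 (1 points).
  x = 9: rhs = 10, matching y values: none (0 points).
  x = 10: rhs = 5, matching y values: none (0 points).
  x = 11: rhs = 14, matching y values: none (0 points).
  x = 12: rhs = 20, matching y values: none (0 points).
  x = 13: rhs = 6, matching y values: 11, 12 (2 points).
  x = 14: rhs = 1, matching y values: 1, 22 (2 points).
  x = 15: rhs = 11, matching y values: none (0 points).
  x = 16: rhs = 19, matching y values: none (0 points).
  x = 17: rhs = 8, matching y values: 10, 13 (2 points).
  x = 18: rhs = 7, matching y values: none (0 points).
  x = 19: rhs = 22, matching y values: none (0 points).
  x = 20: rhs = 13, matching y values: 6, 17 (2 points).
  x = 21: rhs = 9, matching y values: 3, 20 (2 points).
  x = 22: rhs = 16, matching y values: 4, 19 (2 points).
Total affine count: 23.
Full point count |E(F_23)| = 23 + 1 = 24.
Hasse bound: |24 − (23+1)| = |0| = 0 ≤ 2√23 ≈ 9.5917 ✓.


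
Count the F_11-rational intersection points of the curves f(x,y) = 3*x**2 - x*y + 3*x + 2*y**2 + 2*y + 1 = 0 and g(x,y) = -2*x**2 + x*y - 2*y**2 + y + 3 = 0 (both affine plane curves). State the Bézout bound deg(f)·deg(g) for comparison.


Common zeros: {(8, 6)}; count = 1; Bézout bound = 4.

deg(f) = 2, deg(g) = 2, so Bézout bound = 4.
Scan x ∈ F_11. For each x, list the y ∈ F_11 with f(x, y) ≡ 0 and those with g(x, y) ≡ 0 (mod 11); the common zeros in that column are the intersection.
  x = 0: f ≡ 0 at y ∈ ∅; g ≡ 0 at y ∈ {7, 10}; common: ∅.
  x = 1: f ≡ 0 at y ∈ {8}; g ≡ 0 at y ∈ {3, 9}; common: ∅.
  x = 2: f ≡ 0 at y ∈ ∅; g ≡ 0 at y ∈ ∅; common: ∅.
  x = 3: f ≡ 0 at y ∈ ∅; g ≡ 0 at y ∈ ∅; common: ∅.
  x = 4: f ≡ 0 at y ∈ {6}; g ≡ 0 at y ∈ ∅; common: ∅.
  x = 5: f ≡ 0 at y ∈ ∅; g ≡ 0 at y ∈ {4, 10}; common: ∅.
  x = 6: f ≡ 0 at y ∈ {4, 9}; g ≡ 0 at y ∈ {3, 6}; common: ∅.
  x = 7: f ≡ 0 at y ∈ {9, 10}; g ≡ 0 at y ∈ ∅; common: ∅.
  x = 8: f ≡ 0 at y ∈ {6, 8}; g ≡ 0 at y ∈ {4, 6}; common: {6}.
  x = 9: f ≡ 0 at y ∈ {4, 5}; g ≡ 0 at y ∈ {7, 9}; common: ∅.
  x = 10: f ≡ 0 at y ∈ {5, 10}; g ≡ 0 at y ∈ ∅; common: ∅.
Collecting: common zeros = {(8, 6)}, so the count is 1.
Comparison with the Bézout bound: 1 ≤ 4 = deg(f)·deg(g), as expected for curves with no common component (the affine F_11-count falls short of the bound because intersections may lie at infinity, over extension fields, or carry multiplicity).


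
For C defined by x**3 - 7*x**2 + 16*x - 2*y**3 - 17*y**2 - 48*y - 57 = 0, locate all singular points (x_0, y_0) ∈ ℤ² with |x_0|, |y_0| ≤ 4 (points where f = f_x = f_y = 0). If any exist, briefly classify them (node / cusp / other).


Singular points: {(2, -3)}; classification: node.

Compute partial derivatives:
  f_x = 3*x**2 - 14*x + 16.
  f_y = -6*y**2 - 34*y - 48.
Scan x_0 ∈ {−4, ..., 4}. For each x_0, f_y(x_0, y) is a polynomial in y; find its integer roots y ∈ {−4, ..., 4}, then test f_x and f at those candidates.
  x = -4: f_y(-4, y) = -6*y**2 - 34*y - 48; vanishes at y ∈ {-3}. (-4, -3): f_x = 120 ≠ 0.
  x = -3: f_y(-3, y) = -6*y**2 - 34*y - 48; vanishes at y ∈ {-3}. (-3, -3): f_x = 85 ≠ 0.
  x = -2: f_y(-2, y) = -6*y**2 - 34*y - 48; vanishes at y ∈ {-3}. (-2, -3): f_x = 56 ≠ 0.
  x = -1: f_y(-1, y) = -6*y**2 - 34*y - 48; vanishes at y ∈ {-3}. (-1, -3): f_x = 33 ≠ 0.
  x = 0: f_y(0, y) = -6*y**2 - 34*y - 48; vanishes at y ∈ {-3}. (0, -3): f_x = 16 ≠ 0.
  x = 1: f_y(1, y) = -6*y**2 - 34*y - 48; vanishes at y ∈ {-3}. (1, -3): f_x = 5 ≠ 0.
  x = 2: f_y(2, y) = -6*y**2 - 34*y - 48; vanishes at y ∈ {-3}. (2, -3): f_x = 0, f = 0 — SINGULAR.
  x = 3: f_y(3, y) = -6*y**2 - 34*y - 48; vanishes at y ∈ {-3}. (3, -3): f_x = 1 ≠ 0.
  x = 4: f_y(4, y) = -6*y**2 - 34*y - 48; vanishes at y ∈ {-3}. (4, -3): f_x = 8 ≠ 0.
Only singular point on the grid: (2, -3).
Classify: substitute x = 2 + u, y = -3 + v and expand: f = u**3 - u**2 - 2*v**3 + v**2.
No constant or linear terms (consistent with a singular point). Quadratic part: -u**2 + v**2. Cubic part: u**3 - 2*v**3.
The quadratic part v**2 - u**2 = (v − u)(v + u) splits into two distinct linear factors, so there are two distinct tangent lines y − -3 = ±(x − 2) — this is a node (ordinary double point).
Classification: node.


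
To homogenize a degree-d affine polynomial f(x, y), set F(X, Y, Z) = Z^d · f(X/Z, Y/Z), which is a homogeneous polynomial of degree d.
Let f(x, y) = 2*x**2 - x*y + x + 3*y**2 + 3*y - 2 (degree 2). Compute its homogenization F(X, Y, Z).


F(X, Y, Z) = 2*X**2 - X*Y + X*Z + 3*Y**2 + 3*Y*Z - 2*Z**2

deg(f) = 2.
Substitute x = X/Z, y = Y/Z into f, then multiply by Z^2.
  monomial 2·x^2·y^0 ↦ 2·X^2·Y^0·Z^0.
  monomial -1·x^1·y^1 ↦ -1·X^1·Y^1·Z^0.
  monomial 1·x^1·y^0 ↦ 1·X^1·Y^0·Z^1.
  monomial 3·x^0·y^2 ↦ 3·X^0·Y^2·Z^0.
  monomial 3·x^0·y^1 ↦ 3·X^0·Y^1·Z^1.
  monomial -2·x^0·y^0 ↦ -2·X^0·Y^0·Z^2.
Collecting: F(X, Y, Z) = 2*X**2 - X*Y + X*Z + 3*Y**2 + 3*Y*Z - 2*Z**2.


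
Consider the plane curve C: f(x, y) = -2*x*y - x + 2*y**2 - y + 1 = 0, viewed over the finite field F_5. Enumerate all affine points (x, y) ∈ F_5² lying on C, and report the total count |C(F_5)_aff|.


Affine F_5-points: {(1, 0), (1, 4), (3, 3), (4, 1)}; count = 4.

For each of the 25 pairs (x, y) ∈ F_5², evaluate f(x, y) mod 5. Record the zeros.
  x = 0: [0↦1, 1↦2, 2↦2, 3↦1, 4↦4]  zeros at y ∈ ∅
  x = 1: [0↦0, 1↦4, 2↦2, 3↦4, 4↦0]  zeros at y ∈ {0, 4}
  x = 2: [0↦4, 1↦1, 2↦2, 3↦2, 4↦1]  zeros at y ∈ ∅
  x = 3: [0↦3, 1↦3, 2↦2, 3↦0, 4↦2]  zeros at y ∈ {3}
  x = 4: [0↦2, 1↦0, 2↦2, 3↦3, 4↦3]  zeros at y ∈ {1}
Collecting zeros: affine points = {(1, 0), (1, 4), (3, 3), (4, 1)}.
Total count |C(F_5)_aff| = 4.


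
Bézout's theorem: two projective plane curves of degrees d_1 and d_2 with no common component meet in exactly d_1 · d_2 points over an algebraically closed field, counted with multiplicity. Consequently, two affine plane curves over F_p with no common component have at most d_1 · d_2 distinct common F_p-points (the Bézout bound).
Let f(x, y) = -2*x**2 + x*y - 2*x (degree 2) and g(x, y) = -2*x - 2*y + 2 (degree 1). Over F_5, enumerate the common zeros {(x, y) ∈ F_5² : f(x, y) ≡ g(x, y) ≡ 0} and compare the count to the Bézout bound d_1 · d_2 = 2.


Common zeros: {(0, 1), (3, 3)}; count = 2; Bézout bound = 2.

deg(f) = 2, deg(g) = 1, so Bézout bound = 2.
Scan x ∈ F_5. For each x, list the y ∈ F_5 with f(x, y) ≡ 0 and those with g(x, y) ≡ 0 (mod 5); the common zeros in that column are the intersection.
  x = 0: f ≡ 0 at y ∈ {0, 1, 2, 3, 4}; g ≡ 0 at y ∈ {1}; common: {1}.
  x = 1: f ≡ 0 at y ∈ {4}; g ≡ 0 at y ∈ {0}; common: ∅.
  x = 2: f ≡ 0 at y ∈ {1}; g ≡ 0 at y ∈ {4}; common: ∅.
  x = 3: f ≡ 0 at y ∈ {3}; g ≡ 0 at y ∈ {3}; common: {3}.
  x = 4: f ≡ 0 at y ∈ {0}; g ≡ 0 at y ∈ {2}; common: ∅.
Collecting: common zeros = {(0, 1), (3, 3)}, so the count is 2.
Comparison with the Bézout bound: 2 ≤ 2 = deg(f)·deg(g), as expected for curves with no common component (the bound is attained).


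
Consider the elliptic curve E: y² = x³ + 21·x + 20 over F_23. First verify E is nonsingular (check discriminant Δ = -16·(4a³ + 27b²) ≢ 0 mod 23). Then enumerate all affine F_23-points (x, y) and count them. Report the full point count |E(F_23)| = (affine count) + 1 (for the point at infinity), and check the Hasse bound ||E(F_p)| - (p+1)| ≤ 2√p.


Affine points = {(2, 1), (2, 22), (3, 8), (3, 15), (7, 2), (7, 21), (9, 8), (9, 15), (11, 8), (11, 15), (13, 11), (13, 12), (16, 6), (16, 17), (17, 0), (21, 4), (21, 19)}; affine count = 17; |E(F_23)| = 18.

Discriminant check: Δ ∝ 4a³ + 27b² = 4·21³ + 27·20² = 4·9261 + 27·400 ≡ 4 (mod 23). Nonzero ⇒ E is nonsingular.
For each x ∈ F_23, compute rhs = x³ + 21·x + 20 mod 23, then count y ∈ F_23 with y² ≡ rhs.
  x = 0: rhs = 20, matching y values: none (0 points).
  x = 1: rhs = 19, matching y values: none (0 points).
  x = 2: rhs = 1, matching y values: 1, 22 (2 points).
  x = 3: rhs = 18, matching y values: 8, 15 (2 points).
  x = 4: rhs = 7, matching y values: none (0 points).
  x = 5: rhs = 20, matching y values: none (0 points).
  x = 6: rhs = 17, matching y values: none (0 points).
  x = 7: rhs = 4, matching y values: 2, 21 (2 points).
  x = 8: rhs = 10, matching y values: none (0 points).
  x = 9: rhs = 18, matching y values: 8, 15 (2 points).
  x = 10: rhs = 11, matching y values: none (0 points).
  x = 11: rhs = 18, matching y values: 8, 15 (2 points).
  x = 12: rhs = 22, matching y values: none (0 points).
  x = 13: rhs = 6, matching y values: 11, 12 (2 points).
  x = 14: rhs = 22, matching y values: none (0 points).
  x = 15: rhs = 7, matching y values: none (0 points).
  x = 16: rhs = 13, matching y values: 6, 17 (2 points).
  x = 17: rhs = 0, matching y values: 0 (1 points).
  x = 18: rhs = 20, matching y values: none (0 points).
  x = 19: rhs = 10, matching y values: none (0 points).
  x = 20: rhs = 22, matching y values: none (0 points).
  x = 21: rhs = 16, matching y values: 4, 19 (2 points).
  x = 22: rhs = 21, matching y values: none (0 points).
Total affine count: 17.
Full point count |E(F_23)| = 17 + 1 = 18.
Hasse bound: |18 − (23+1)| = |-6| = 6 ≤ 2√23 ≈ 9.5917 ✓.


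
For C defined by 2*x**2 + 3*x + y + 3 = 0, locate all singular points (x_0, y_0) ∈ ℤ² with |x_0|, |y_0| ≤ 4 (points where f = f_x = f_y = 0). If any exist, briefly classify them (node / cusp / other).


No singular points in the scanned grid; C is smooth there.

Compute partial derivatives:
  f_x = 4*x + 3.
  f_y = 1.
f_y = 1 is a nonzero constant, so f_y never vanishes: no point (x, y) can satisfy f = f_x = f_y = 0. In particular no (x, y) ∈ {−4, ..., 4}² is singular; the curve is smooth.


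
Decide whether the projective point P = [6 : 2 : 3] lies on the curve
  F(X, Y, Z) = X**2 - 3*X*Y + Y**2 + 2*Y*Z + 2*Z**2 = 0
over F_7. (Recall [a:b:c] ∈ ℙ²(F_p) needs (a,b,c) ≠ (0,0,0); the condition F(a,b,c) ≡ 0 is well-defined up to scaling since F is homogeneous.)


F(6,2,3) ≡ 6 (mod 7); P is NOT on the curve.

Evaluate F(6, 2, 3) term-by-term (mod 7).
  X**2 ↦ 1·36·1·1 = 36
  -3*X*Y ↦ -3·6·2·1 = -36
  Y**2 ↦ 1·1·4·1 = 4
  2*Y*Z ↦ 2·1·2·3 = 12
  2*Z**2 ↦ 2·1·1·9 = 18
Sum: F(6, 2, 3) = (36) + (-36) + (4) + (12) + (18) = 34.
Reducing mod 7: 34 ≡ 6 (mod 7).
Since F(a, b, c) ≡ 6 ≠ 0 (mod 7), P does NOT lie on the curve.


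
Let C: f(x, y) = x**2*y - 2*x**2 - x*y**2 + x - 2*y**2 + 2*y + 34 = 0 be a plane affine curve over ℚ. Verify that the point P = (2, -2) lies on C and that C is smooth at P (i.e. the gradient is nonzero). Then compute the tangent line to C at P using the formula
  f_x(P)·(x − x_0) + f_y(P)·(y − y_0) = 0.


Tangent line at P: -19*x + 22*y + 82 = 0.

Step 1: f(2, -2) = 0, so P lies on C.
Step 2: partial derivatives
  f_x(x, y) = 2*x*y - 4*x - y**2 + 1, f_y(x, y) = x**2 - 2*x*y - 4*y + 2.
  f_x(P) = -19, f_y(P) = 22 (gradient nonzero, so P is smooth).
Step 3: tangent line at P: -19·(x − 2) + 22·(y − -2) = 0.
Expanding: -19*x + 22*y + 82 = 0.


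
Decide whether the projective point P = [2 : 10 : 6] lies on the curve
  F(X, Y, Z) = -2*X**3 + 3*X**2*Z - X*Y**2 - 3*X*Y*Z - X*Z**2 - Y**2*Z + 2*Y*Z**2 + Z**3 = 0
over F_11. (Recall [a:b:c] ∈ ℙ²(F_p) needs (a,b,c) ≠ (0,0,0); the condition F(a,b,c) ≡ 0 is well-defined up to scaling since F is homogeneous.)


F(2,10,6) ≡ 2 (mod 11); P is NOT on the curve.

Evaluate F(2, 10, 6) term-by-term (mod 11).
  -2*X**3 ↦ -2·8·1·1 = -16
  3*X**2*Z ↦ 3·4·1·6 = 72
  -X*Y**2 ↦ -1·2·100·1 = -200
  -3*X*Y*Z ↦ -3·2·10·6 = -360
  -X*Z**2 ↦ -1·2·1·36 = -72
  -Y**2*Z ↦ -1·1·100·6 = -600
  2*Y*Z**2 ↦ 2·1·10·36 = 720
  Z**3 ↦ 1·1·1·216 = 216
Sum: F(2, 10, 6) = (-16) + (72) + (-200) + (-360) + (-72) + (-600) + (720) + (216) = -240.
Reducing mod 11: -240 ≡ 2 (mod 11).
Since F(a, b, c) ≡ 2 ≠ 0 (mod 11), P does NOT lie on the curve.


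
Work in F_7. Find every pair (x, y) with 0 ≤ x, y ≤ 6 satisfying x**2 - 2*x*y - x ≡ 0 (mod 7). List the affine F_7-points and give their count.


Affine F_7-points: {(0, 0), (0, 1), (0, 2), (0, 3), (0, 4), (0, 5), (0, 6), (1, 0), (2, 4), (3, 1), (4, 5), (5, 2), (6, 6)}; count = 13.

For each of the 49 pairs (x, y) ∈ F_7², evaluate f(x, y) mod 7. Record the zeros.
  x = 0: [0↦0, 1↦0, 2↦0, 3↦0, 4↦0, 5↦0, 6↦0]  zeros at y ∈ {0, 1, 2, 3, 4, 5, 6}
  x = 1: [0↦0, 1↦5, 2↦3, 3↦1, 4↦6, 5↦4, 6↦2]  zeros at y ∈ {0}
  x = 2: [0↦2, 1↦5, 2↦1, 3↦4, 4↦0, 5↦3, 6↦6]  zeros at y ∈ {4}
  x = 3: [0↦6, 1↦0, 2↦1, 3↦2, 4↦3, 5↦4, 6↦5]  zeros at y ∈ {1}
  x = 4: [0↦5, 1↦4, 2↦3, 3↦2, 4↦1, 5↦0, 6↦6]  zeros at y ∈ {5}
  x = 5: [0↦6, 1↦3, 2↦0, 3↦4, 4↦1, 5↦5, 6↦2]  zeros at y ∈ {2}
  x = 6: [0↦2, 1↦4, 2↦6, 3↦1, 4↦3, 5↦5, 6↦0]  zeros at y ∈ {6}
Collecting zeros: affine points = {(0, 0), (0, 1), (0, 2), (0, 3), (0, 4), (0, 5), (0, 6), (1, 0), (2, 4), (3, 1), (4, 5), (5, 2), (6, 6)}.
Total count |C(F_7)_aff| = 13.


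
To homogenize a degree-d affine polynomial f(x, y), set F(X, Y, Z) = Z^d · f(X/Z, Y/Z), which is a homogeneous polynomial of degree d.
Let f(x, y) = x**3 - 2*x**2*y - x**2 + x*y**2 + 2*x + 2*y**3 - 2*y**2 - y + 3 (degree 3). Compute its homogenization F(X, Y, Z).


F(X, Y, Z) = X**3 - 2*X**2*Y - X**2*Z + X*Y**2 + 2*X*Z**2 + 2*Y**3 - 2*Y**2*Z - Y*Z**2 + 3*Z**3

deg(f) = 3.
Substitute x = X/Z, y = Y/Z into f, then multiply by Z^3.
  monomial 1·x^3·y^0 ↦ 1·X^3·Y^0·Z^0.
  monomial -2·x^2·y^1 ↦ -2·X^2·Y^1·Z^0.
  monomial -1·x^2·y^0 ↦ -1·X^2·Y^0·Z^1.
  monomial 1·x^1·y^2 ↦ 1·X^1·Y^2·Z^0.
  monomial 2·x^1·y^0 ↦ 2·X^1·Y^0·Z^2.
  monomial 2·x^0·y^3 ↦ 2·X^0·Y^3·Z^0.
  monomial -2·x^0·y^2 ↦ -2·X^0·Y^2·Z^1.
  monomial -1·x^0·y^1 ↦ -1·X^0·Y^1·Z^2.
  monomial 3·x^0·y^0 ↦ 3·X^0·Y^0·Z^3.
Collecting: F(X, Y, Z) = X**3 - 2*X**2*Y - X**2*Z + X*Y**2 + 2*X*Z**2 + 2*Y**3 - 2*Y**2*Z - Y*Z**2 + 3*Z**3.


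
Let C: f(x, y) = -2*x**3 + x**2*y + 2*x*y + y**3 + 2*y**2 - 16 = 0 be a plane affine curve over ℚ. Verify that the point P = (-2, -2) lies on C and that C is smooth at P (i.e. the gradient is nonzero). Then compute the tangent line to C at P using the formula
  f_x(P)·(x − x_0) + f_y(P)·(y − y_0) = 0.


Tangent line at P: -20*x + 4*y - 32 = 0.

Step 1: f(-2, -2) = 0, so P lies on C.
Step 2: partial derivatives
  f_x(x, y) = -6*x**2 + 2*x*y + 2*y, f_y(x, y) = x**2 + 2*x + 3*y**2 + 4*y.
  f_x(P) = -20, f_y(P) = 4 (gradient nonzero, so P is smooth).
Step 3: tangent line at P: -20·(x − -2) + 4·(y − -2) = 0.
Expanding: -20*x + 4*y - 32 = 0.


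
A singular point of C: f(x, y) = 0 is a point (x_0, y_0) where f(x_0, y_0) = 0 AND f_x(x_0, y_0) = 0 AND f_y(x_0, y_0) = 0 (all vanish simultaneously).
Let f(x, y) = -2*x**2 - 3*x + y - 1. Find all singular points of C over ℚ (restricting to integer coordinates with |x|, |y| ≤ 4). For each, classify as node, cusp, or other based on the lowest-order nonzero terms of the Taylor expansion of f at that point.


No singular points in the scanned grid; C is smooth there.

Compute partial derivatives:
  f_x = -4*x - 3.
  f_y = 1.
f_y = 1 is a nonzero constant, so f_y never vanishes: no point (x, y) can satisfy f = f_x = f_y = 0. In particular no (x, y) ∈ {−4, ..., 4}² is singular; the curve is smooth.


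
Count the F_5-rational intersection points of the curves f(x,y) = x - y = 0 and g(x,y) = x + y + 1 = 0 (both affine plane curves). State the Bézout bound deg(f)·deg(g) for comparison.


Common zeros: {(2, 2)}; count = 1; Bézout bound = 1.

deg(f) = 1, deg(g) = 1, so Bézout bound = 1.
Scan x ∈ F_5. For each x, list the y ∈ F_5 with f(x, y) ≡ 0 and those with g(x, y) ≡ 0 (mod 5); the common zeros in that column are the intersection.
  x = 0: f ≡ 0 at y ∈ {0}; g ≡ 0 at y ∈ {4}; common: ∅.
  x = 1: f ≡ 0 at y ∈ {1}; g ≡ 0 at y ∈ {3}; common: ∅.
  x = 2: f ≡ 0 at y ∈ {2}; g ≡ 0 at y ∈ {2}; common: {2}.
  x = 3: f ≡ 0 at y ∈ {3}; g ≡ 0 at y ∈ {1}; common: ∅.
  x = 4: f ≡ 0 at y ∈ {4}; g ≡ 0 at y ∈ {0}; common: ∅.
Collecting: common zeros = {(2, 2)}, so the count is 1.
Comparison with the Bézout bound: 1 ≤ 1 = deg(f)·deg(g), as expected for curves with no common component (the bound is attained).


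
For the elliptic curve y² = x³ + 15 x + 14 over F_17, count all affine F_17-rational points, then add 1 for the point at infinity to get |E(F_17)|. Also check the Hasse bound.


Affine points = {(1, 8), (1, 9), (2, 1), (2, 16), (3, 1), (3, 16), (4, 6), (4, 11), (8, 0), (10, 5), (10, 12), (12, 1), (12, 16), (13, 3), (13, 14), (16, 7), (16, 10)}; affine count = 17; |E(F_17)| = 18.

Discriminant check: Δ ∝ 4a³ + 27b² = 4·15³ + 27·14² = 4·3375 + 27·196 ≡ 7 (mod 17). Nonzero ⇒ E is nonsingular.
For each x ∈ F_17, compute rhs = x³ + 15·x + 14 mod 17, then count y ∈ F_17 with y² ≡ rhs.
  x = 0: rhs = 14, matching y values: none (0 points).
  x = 1: rhs = 13, matching y values: 8, 9 (2 points).
  x = 2: rhs = 1, matching y values: 1, 16 (2 points).
  x = 3: rhs = 1, matching y values: 1, 16 (2 points).
  x = 4: rhs = 2, matching y values: 6, 11 (2 points).
  x = 5: rhs = 10, matching y values: none (0 points).
  x = 6: rhs = 14, matching y values: none (0 points).
  x = 7: rhs = 3, matching y values: none (0 points).
  x = 8: rhs = 0, matching y values: 0 (1 points).
  x = 9: rhs = 11, matching y values: none (0 points).
  x = 10: rhs = 8, matching y values: 5, 12 (2 points).
  x = 11: rhs = 14, matching y values: none (0 points).
  x = 12: rhs = 1, matching y values: 1, 16 (2 points).
  x = 13: rhs = 9, matching y values: 3, 14 (2 points).
  x = 14: rhs = 10, matching y values: none (0 points).
  x = 15: rhs = 10, matching y values: none (0 points).
  x = 16: rhs = 15, matching y values: 7, 10 (2 points).
Total affine count: 17.
Full point count |E(F_17)| = 17 + 1 = 18.
Hasse bound: |18 − (17+1)| = |0| = 0 ≤ 2√17 ≈ 8.2462 ✓.


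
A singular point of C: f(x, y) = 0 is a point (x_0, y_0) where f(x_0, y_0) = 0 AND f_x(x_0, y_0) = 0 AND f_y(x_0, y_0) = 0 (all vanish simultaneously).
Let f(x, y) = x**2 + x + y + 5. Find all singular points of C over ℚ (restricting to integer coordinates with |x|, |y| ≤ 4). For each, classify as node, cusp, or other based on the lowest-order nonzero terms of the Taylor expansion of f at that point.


No singular points in the scanned grid; C is smooth there.

Compute partial derivatives:
  f_x = 2*x + 1.
  f_y = 1.
f_y = 1 is a nonzero constant, so f_y never vanishes: no point (x, y) can satisfy f = f_x = f_y = 0. In particular no (x, y) ∈ {−4, ..., 4}² is singular; the curve is smooth.


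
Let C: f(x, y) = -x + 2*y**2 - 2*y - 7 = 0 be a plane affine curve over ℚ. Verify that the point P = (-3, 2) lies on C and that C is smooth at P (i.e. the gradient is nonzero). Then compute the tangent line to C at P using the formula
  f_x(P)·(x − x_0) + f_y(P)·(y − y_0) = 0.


Tangent line at P: -x + 6*y - 15 = 0.

Step 1: f(-3, 2) = 0, so P lies on C.
Step 2: partial derivatives
  f_x(x, y) = -1, f_y(x, y) = 4*y - 2.
  f_x(P) = -1, f_y(P) = 6 (gradient nonzero, so P is smooth).
Step 3: tangent line at P: -1·(x − -3) + 6·(y − 2) = 0.
Expanding: -x + 6*y - 15 = 0.


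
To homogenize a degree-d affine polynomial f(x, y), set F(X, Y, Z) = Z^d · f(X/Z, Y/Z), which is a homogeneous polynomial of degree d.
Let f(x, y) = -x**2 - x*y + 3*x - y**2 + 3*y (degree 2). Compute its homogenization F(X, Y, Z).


F(X, Y, Z) = -X**2 - X*Y + 3*X*Z - Y**2 + 3*Y*Z

deg(f) = 2.
Substitute x = X/Z, y = Y/Z into f, then multiply by Z^2.
  monomial -1·x^2·y^0 ↦ -1·X^2·Y^0·Z^0.
  monomial -1·x^1·y^1 ↦ -1·X^1·Y^1·Z^0.
  monomial 3·x^1·y^0 ↦ 3·X^1·Y^0·Z^1.
  monomial -1·x^0·y^2 ↦ -1·X^0·Y^2·Z^0.
  monomial 3·x^0·y^1 ↦ 3·X^0·Y^1·Z^1.
Collecting: F(X, Y, Z) = -X**2 - X*Y + 3*X*Z - Y**2 + 3*Y*Z.


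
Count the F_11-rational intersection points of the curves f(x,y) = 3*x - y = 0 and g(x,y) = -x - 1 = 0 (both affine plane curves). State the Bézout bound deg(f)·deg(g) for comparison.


Common zeros: {(10, 8)}; count = 1; Bézout bound = 1.

deg(f) = 1, deg(g) = 1, so Bézout bound = 1.
Scan x ∈ F_11. For each x, list the y ∈ F_11 with f(x, y) ≡ 0 and those with g(x, y) ≡ 0 (mod 11); the common zeros in that column are the intersection.
  x = 0: f ≡ 0 at y ∈ {0}; g ≡ 0 at y ∈ ∅; common: ∅.
  x = 1: f ≡ 0 at y ∈ {3}; g ≡ 0 at y ∈ ∅; common: ∅.
  x = 2: f ≡ 0 at y ∈ {6}; g ≡ 0 at y ∈ ∅; common: ∅.
  x = 3: f ≡ 0 at y ∈ {9}; g ≡ 0 at y ∈ ∅; common: ∅.
  x = 4: f ≡ 0 at y ∈ {1}; g ≡ 0 at y ∈ ∅; common: ∅.
  x = 5: f ≡ 0 at y ∈ {4}; g ≡ 0 at y ∈ ∅; common: ∅.
  x = 6: f ≡ 0 at y ∈ {7}; g ≡ 0 at y ∈ ∅; common: ∅.
  x = 7: f ≡ 0 at y ∈ {10}; g ≡ 0 at y ∈ ∅; common: ∅.
  x = 8: f ≡ 0 at y ∈ {2}; g ≡ 0 at y ∈ ∅; common: ∅.
  x = 9: f ≡ 0 at y ∈ {5}; g ≡ 0 at y ∈ ∅; common: ∅.
  x = 10: f ≡ 0 at y ∈ {8}; g ≡ 0 at y ∈ {0, 1, 2, 3, 4, 5, 6, 7, 8, 9, 10}; common: {8}.
Collecting: common zeros = {(10, 8)}, so the count is 1.
Comparison with the Bézout bound: 1 ≤ 1 = deg(f)·deg(g), as expected for curves with no common component (the bound is attained).


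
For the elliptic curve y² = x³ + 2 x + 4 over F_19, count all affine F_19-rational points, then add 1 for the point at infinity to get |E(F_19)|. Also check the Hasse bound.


Affine points = {(0, 2), (0, 17), (1, 8), (1, 11), (2, 4), (2, 15), (4, 0), (5, 5), (5, 14), (6, 2), (6, 17), (7, 0), (8, 0), (10, 6), (10, 13), (13, 2), (13, 17), (16, 3), (16, 16), (17, 7), (17, 12), (18, 1), (18, 18)}; affine count = 23; |E(F_19)| = 24.

Discriminant check: Δ ∝ 4a³ + 27b² = 4·2³ + 27·4² = 4·8 + 27·16 ≡ 8 (mod 19). Nonzero ⇒ E is nonsingular.
For each x ∈ F_19, compute rhs = x³ + 2·x + 4 mod 19, then count y ∈ F_19 with y² ≡ rhs.
  x = 0: rhs = 4, matching y values: 2, 17 (2 points).
  x = 1: rhs = 7, matching y values: 8, 11 (2 points).
  x = 2: rhs = 16, matching y values: 4, 15 (2 points).
  x = 3: rhs = 18, matching y values: none (0 points).
  x = 4: rhs = 0, matching y values: 0 (1 points).
  x = 5: rhs = 6, matching y values: 5, 14 (2 points).
  x = 6: rhs = 4, matching y values: 2, 17 (2 points).
  x = 7: rhs = 0, matching y values: 0 (1 points).
  x = 8: rhs = 0, matching y values: 0 (1 points).
  x = 9: rhs = 10, matching y values: none (0 points).
  x = 10: rhs = 17, matching y values: 6, 13 (2 points).
  x = 11: rhs = 8, matching y values: none (0 points).
  x = 12: rhs = 8, matching y values: none (0 points).
  x = 13: rhs = 4, matching y values: 2, 17 (2 points).
  x = 14: rhs = 2, matching y values: none (0 points).
  x = 15: rhs = 8, matching y values: none (0 points).
  x = 16: rhs = 9, matching y values: 3, 16 (2 points).
  x = 17: rhs = 11, matching y values: 7, 12 (2 points).
  x = 18: rhs = 1, matching y values: 1, 18 (2 points).
Total affine count: 23.
Full point count |E(F_19)| = 23 + 1 = 24.
Hasse bound: |24 − (19+1)| = |4| = 4 ≤ 2√19 ≈ 8.7178 ✓.
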